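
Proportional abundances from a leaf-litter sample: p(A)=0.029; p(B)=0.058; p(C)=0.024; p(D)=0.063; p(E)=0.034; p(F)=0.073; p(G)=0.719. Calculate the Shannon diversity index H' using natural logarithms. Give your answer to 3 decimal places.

Each pᵢ ln pᵢ term (working shown to 5 dp, full precision carried): 0.029×(-3.54046)=-0.10267, 0.058×(-2.84731)=-0.16514, 0.024×(-3.72970)=-0.08951, 0.063×(-2.76462)=-0.17417, 0.034×(-3.38139)=-0.11497, 0.073×(-2.61730)=-0.19106, 0.719×(-0.32989)=-0.23719.
Sum = -1.07473, so H' = 1.075.

1.075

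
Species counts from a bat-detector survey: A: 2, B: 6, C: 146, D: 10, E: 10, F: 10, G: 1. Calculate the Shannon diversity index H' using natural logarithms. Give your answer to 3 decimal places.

Total N = 2+6+146+10+10+10+1 = 185, so the proportions are 0.01081, 0.03243, 0.78919, 0.05405, 0.05405, 0.05405, 0.00541 (working shown to 5 dp, full precision carried).
Each pᵢ ln pᵢ term: 0.01081×(-4.52721)=-0.04894, 0.03243×(-3.42860)=-0.11120, 0.78919×(-0.23675)=-0.18684, 0.05405×(-2.91777)=-0.15772, 0.05405×(-2.91777)=-0.15772, 0.05405×(-2.91777)=-0.15772, 0.00541×(-5.22036)=-0.02822.
Sum = -0.84835, so H' = 0.848.

0.848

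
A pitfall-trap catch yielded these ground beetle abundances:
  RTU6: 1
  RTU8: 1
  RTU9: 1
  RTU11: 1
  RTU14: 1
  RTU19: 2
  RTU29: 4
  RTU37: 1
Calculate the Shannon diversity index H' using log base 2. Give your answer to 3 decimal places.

Total N = 1+1+1+1+1+2+4+1 = 12, so the proportions are 0.08333, 0.08333, 0.08333, 0.08333, 0.08333, 0.16667, 0.33333, 0.08333 (working shown to 5 dp, full precision carried).
Each pᵢ log₂ pᵢ term: 0.08333×(-3.58496)=-0.29875, 0.08333×(-3.58496)=-0.29875, 0.08333×(-3.58496)=-0.29875, 0.08333×(-3.58496)=-0.29875, 0.08333×(-3.58496)=-0.29875, 0.16667×(-2.58496)=-0.43083, 0.33333×(-1.58496)=-0.52832, 0.08333×(-3.58496)=-0.29875.
Sum = -2.75163, so H' = 2.752.

2.752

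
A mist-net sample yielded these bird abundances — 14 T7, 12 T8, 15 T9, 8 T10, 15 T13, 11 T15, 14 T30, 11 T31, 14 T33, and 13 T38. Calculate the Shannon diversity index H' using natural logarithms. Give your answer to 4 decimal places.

2.2880

Total N = 14+12+15+8+15+11+14+11+14+13 = 127, so the proportions are 0.110236, 0.094488, 0.11811, 0.062992, 0.11811, 0.086614, 0.110236, 0.086614, 0.110236, 0.102362 (working shown to 6 dp, full precision carried).
Each pᵢ ln pᵢ term: 0.110236×(-2.205130)=-0.243085, 0.094488×(-2.359280)=-0.222924, 0.11811×(-2.136137)=-0.252300, 0.062992×(-2.764746)=-0.174157, 0.11811×(-2.136137)=-0.252300, 0.086614×(-2.446292)=-0.211884, 0.110236×(-2.205130)=-0.243085, 0.086614×(-2.446292)=-0.211884, 0.110236×(-2.205130)=-0.243085, 0.102362×(-2.279238)=-0.233308.
Sum = -2.288011, so H' = 2.2880.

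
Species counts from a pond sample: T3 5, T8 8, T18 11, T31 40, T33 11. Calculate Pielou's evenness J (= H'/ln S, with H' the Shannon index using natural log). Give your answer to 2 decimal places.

Total N = 5+8+11+40+11 = 75, so the proportions are 0.0667, 0.1067, 0.1467, 0.5333, 0.1467 (working shown to 4 dp, full precision carried).
H' = −Σ pᵢ ln pᵢ = −((-0.1805) + (-0.2387) + (-0.2815) + (-0.3353) + (-0.2815)) = 1.3176.
With S = 5 species, ln S = 1.6094, so J = 1.3176/1.6094 = 0.8187, i.e. 0.82 to 2 decimal places.

0.82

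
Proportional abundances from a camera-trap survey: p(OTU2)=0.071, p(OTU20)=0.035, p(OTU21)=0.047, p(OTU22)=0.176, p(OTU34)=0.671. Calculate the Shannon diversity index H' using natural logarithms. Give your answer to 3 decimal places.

1.022

Each pᵢ ln pᵢ term (working shown to 5 dp, full precision carried): 0.071×(-2.64508)=-0.18780, 0.035×(-3.35241)=-0.11733, 0.047×(-3.05761)=-0.14371, 0.176×(-1.73727)=-0.30576, 0.671×(-0.39899)=-0.26772.
Sum = -1.02232, so H' = 1.022.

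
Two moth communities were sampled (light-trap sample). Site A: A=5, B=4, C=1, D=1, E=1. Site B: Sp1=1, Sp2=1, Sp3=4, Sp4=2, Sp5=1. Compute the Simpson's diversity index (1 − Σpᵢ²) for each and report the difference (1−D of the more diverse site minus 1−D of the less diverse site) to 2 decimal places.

Site A: N=12, proportions 0.4167, 0.3333, 0.0833, 0.0833, 0.0833, giving 1−D = 0.6944 (working shown to 4 dp, full precision carried).
Site B: N=9, proportions 0.1111, 0.1111, 0.4444, 0.2222, 0.1111, giving 1−D = 0.7160.
Difference = |0.6944 − 0.7160| = 0.0216, i.e. 0.02 to 2 decimal places.

0.02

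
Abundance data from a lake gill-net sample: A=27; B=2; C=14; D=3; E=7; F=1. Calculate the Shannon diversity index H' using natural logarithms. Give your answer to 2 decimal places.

1.32

Total N = 27+2+14+3+7+1 = 54, so the proportions are 0.5, 0.037, 0.2593, 0.0556, 0.1296, 0.0185 (working shown to 4 dp, full precision carried).
Each pᵢ ln pᵢ term: 0.5×(-0.6931)=-0.3466, 0.037×(-3.2958)=-0.1221, 0.2593×(-1.3499)=-0.3500, 0.0556×(-2.8904)=-0.1606, 0.1296×(-2.0431)=-0.2648, 0.0185×(-3.9890)=-0.0739.
Sum = -1.3179, so H' = 1.32.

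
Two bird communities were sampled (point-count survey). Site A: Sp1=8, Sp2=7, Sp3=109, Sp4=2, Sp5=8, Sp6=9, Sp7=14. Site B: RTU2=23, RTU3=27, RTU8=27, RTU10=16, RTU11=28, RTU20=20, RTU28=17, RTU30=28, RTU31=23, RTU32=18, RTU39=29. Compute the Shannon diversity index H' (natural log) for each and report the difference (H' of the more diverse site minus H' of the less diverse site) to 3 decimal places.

1.247

Site A: N=157, proportions 0.05096, 0.04459, 0.69427, 0.01274, 0.05096, 0.05732, 0.08917, giving H' = 1.13040 (working shown to 5 dp, full precision carried).
Site B: N=256, proportions 0.08984, 0.10547, 0.10547, 0.0625, 0.10938, 0.07812, 0.06641, 0.10938, 0.08984, 0.07031, 0.11328, giving H' = 2.37748.
Difference = |1.13040 − 2.37748| = 1.24708, i.e. 1.247 to 3 decimal places.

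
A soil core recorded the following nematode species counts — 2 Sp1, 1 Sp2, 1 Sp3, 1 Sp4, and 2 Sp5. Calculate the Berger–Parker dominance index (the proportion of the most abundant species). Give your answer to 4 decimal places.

Total N = 2+1+1+1+2 = 7, so the proportions are 0.285714, 0.142857, 0.142857, 0.142857, 0.285714 (working shown to 6 dp, full precision carried).
The largest proportion is 0.285714, i.e. d = 0.2857 to 4 decimal places.

0.2857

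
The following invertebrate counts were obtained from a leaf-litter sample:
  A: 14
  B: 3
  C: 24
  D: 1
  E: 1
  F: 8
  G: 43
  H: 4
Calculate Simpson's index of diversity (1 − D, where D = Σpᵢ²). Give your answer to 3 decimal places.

Total N = 14+3+24+1+1+8+43+4 = 98, so the proportions are 0.14286, 0.03061, 0.2449, 0.0102, 0.0102, 0.08163, 0.43878, 0.04082 (working shown to 5 dp, full precision carried).
D = 0.14286² + 0.03061² + 0.2449² + 0.0102² + 0.0102² + 0.08163² + 0.43878² + 0.04082² = 0.02041 + 0.00094 + 0.05998 + 0.00010 + 0.00010 + 0.00666 + 0.19252 + 0.00167 = 0.28238.
So 1 − D = 0.71762, i.e. 0.718 to 3 decimal places.

0.718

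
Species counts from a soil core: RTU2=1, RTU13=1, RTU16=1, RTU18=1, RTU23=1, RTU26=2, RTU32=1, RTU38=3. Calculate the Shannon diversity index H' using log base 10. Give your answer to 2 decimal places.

0.86

Total N = 1+1+1+1+1+2+1+3 = 11, so the proportions are 0.0909, 0.0909, 0.0909, 0.0909, 0.0909, 0.1818, 0.0909, 0.2727 (working shown to 4 dp, full precision carried).
Each pᵢ log₁₀ pᵢ term: 0.0909×(-1.0414)=-0.0947, 0.0909×(-1.0414)=-0.0947, 0.0909×(-1.0414)=-0.0947, 0.0909×(-1.0414)=-0.0947, 0.0909×(-1.0414)=-0.0947, 0.1818×(-0.7404)=-0.1346, 0.0909×(-1.0414)=-0.0947, 0.2727×(-0.5643)=-0.1539.
Sum = -0.8565, so H' = 0.86.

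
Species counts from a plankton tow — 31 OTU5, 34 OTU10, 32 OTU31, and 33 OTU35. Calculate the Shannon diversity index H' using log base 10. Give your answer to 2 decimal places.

0.60

Total N = 31+34+32+33 = 130, so the proportions are 0.2385, 0.2615, 0.2462, 0.2538 (working shown to 4 dp, full precision carried).
Each pᵢ log₁₀ pᵢ term: 0.2385×(-0.6226)=-0.1485, 0.2615×(-0.5825)=-0.1523, 0.2462×(-0.6088)=-0.1499, 0.2538×(-0.5954)=-0.1511.
Sum = -0.6018, so H' = 0.60.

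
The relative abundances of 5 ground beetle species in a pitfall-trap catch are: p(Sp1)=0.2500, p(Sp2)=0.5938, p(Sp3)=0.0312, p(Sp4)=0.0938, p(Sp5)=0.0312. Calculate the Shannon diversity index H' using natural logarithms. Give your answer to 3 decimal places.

1.094

Each pᵢ ln pᵢ term (working shown to 5 dp, full precision carried): 0.25×(-1.38629)=-0.34657, 0.5938×(-0.52121)=-0.30950, 0.0312×(-3.46734)=-0.10818, 0.0938×(-2.36659)=-0.22199, 0.0312×(-3.46734)=-0.10818.
Sum = -1.09442, so H' = 1.094.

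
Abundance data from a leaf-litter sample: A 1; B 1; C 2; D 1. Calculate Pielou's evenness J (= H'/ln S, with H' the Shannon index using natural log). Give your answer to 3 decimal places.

0.961

Total N = 1+1+2+1 = 5, so the proportions are 0.2, 0.2, 0.4, 0.2 (working shown to 5 dp, full precision carried).
H' = −Σ pᵢ ln pᵢ = −((-0.32189) + (-0.32189) + (-0.36652) + (-0.32189)) = 1.33218.
With S = 4 species, ln S = 1.38629, so J = 1.33218/1.38629 = 0.96096, i.e. 0.961 to 3 decimal places.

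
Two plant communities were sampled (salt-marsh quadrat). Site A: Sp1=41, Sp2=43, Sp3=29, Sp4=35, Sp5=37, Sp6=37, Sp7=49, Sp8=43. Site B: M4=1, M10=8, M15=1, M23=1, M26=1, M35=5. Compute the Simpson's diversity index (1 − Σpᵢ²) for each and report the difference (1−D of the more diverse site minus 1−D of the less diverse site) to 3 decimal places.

Site A: N=314, proportions 0.13057, 0.13694, 0.09236, 0.11146, 0.11783, 0.11783, 0.15605, 0.13694, giving 1−D = 0.87237 (working shown to 5 dp, full precision carried).
Site B: N=17, proportions 0.05882, 0.47059, 0.05882, 0.05882, 0.05882, 0.29412, giving 1−D = 0.67820.
Difference = |0.87237 − 0.67820| = 0.19417, i.e. 0.194 to 3 decimal places.

0.194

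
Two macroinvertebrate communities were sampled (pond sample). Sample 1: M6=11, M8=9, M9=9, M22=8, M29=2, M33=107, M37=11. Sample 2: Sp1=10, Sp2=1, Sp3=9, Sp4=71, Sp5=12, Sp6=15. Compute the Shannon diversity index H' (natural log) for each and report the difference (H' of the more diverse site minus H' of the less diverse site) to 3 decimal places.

Sample 1: N=157, proportions 0.07006, 0.05732, 0.05732, 0.05096, 0.01274, 0.68153, 0.07006, giving H' = 1.16887 (working shown to 5 dp, full precision carried).
Sample 2: N=118, proportions 0.08475, 0.00847, 0.07627, 0.60169, 0.10169, 0.12712, giving H' = 1.24619.
Difference = |1.16887 − 1.24619| = 0.07732, i.e. 0.077 to 3 decimal places.

0.077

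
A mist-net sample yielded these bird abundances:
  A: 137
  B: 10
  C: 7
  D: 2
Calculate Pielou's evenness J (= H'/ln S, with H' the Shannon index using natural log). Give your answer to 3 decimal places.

0.350

Total N = 137+10+7+2 = 156, so the proportions are 0.87821, 0.0641, 0.04487, 0.01282 (working shown to 5 dp, full precision carried).
H' = −Σ pᵢ ln pᵢ = −((-0.11406) + (-0.17611) + (-0.13928) + (-0.05586)) = 0.48530.
With S = 4 species, ln S = 1.38629, so J = 0.48530/1.38629 = 0.35007, i.e. 0.350 to 3 decimal places.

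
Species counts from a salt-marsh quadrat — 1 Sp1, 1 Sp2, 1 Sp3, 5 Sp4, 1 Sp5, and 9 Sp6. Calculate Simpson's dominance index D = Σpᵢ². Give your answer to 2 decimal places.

Total N = 1+1+1+5+1+9 = 18, so the proportions are 0.0556, 0.0556, 0.0556, 0.2778, 0.0556, 0.5 (working shown to 4 dp, full precision carried).
D = 0.0556² + 0.0556² + 0.0556² + 0.2778² + 0.0556² + 0.5² = 0.0031 + 0.0031 + 0.0031 + 0.0772 + 0.0031 + 0.2500 = 0.3395.
To 2 decimal places, D = 0.34.

0.34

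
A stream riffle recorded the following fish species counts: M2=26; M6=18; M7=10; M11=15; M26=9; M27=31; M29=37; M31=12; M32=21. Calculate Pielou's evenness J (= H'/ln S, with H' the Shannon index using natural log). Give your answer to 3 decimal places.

Total N = 26+18+10+15+9+31+37+12+21 = 179, so the proportions are 0.14525, 0.10056, 0.05587, 0.0838, 0.05028, 0.17318, 0.2067, 0.06704, 0.11732 (working shown to 5 dp, full precision carried).
H' = −Σ pᵢ ln pᵢ = −((-0.28023) + (-0.23098) + (-0.16116) + (-0.20777) + (-0.15034) + (-0.30366) + (-0.32586) + (-0.18117) + (-0.25140)) = 2.09258.
With S = 9 species, ln S = 2.19722, so J = 2.09258/2.19722 = 0.95237, i.e. 0.952 to 3 decimal places.

0.952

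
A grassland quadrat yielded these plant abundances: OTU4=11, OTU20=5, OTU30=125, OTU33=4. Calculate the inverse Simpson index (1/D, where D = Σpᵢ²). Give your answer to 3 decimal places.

1.332

Total N = 11+5+125+4 = 145, so the proportions are 0.075862, 0.034483, 0.862069, 0.027586 (working shown to 6 dp, full precision carried).
D = 0.075862² + 0.034483² + 0.862069² + 0.027586² = 0.005755 + 0.001189 + 0.743163 + 0.000761 = 0.750868.
So 1/D = 1.33179, i.e. 1.332 to 3 decimal places.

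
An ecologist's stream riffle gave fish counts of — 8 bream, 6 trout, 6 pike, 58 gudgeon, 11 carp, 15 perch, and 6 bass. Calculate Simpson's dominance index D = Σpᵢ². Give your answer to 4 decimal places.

0.3208

Total N = 8+6+6+58+11+15+6 = 110, so the proportions are 0.072727, 0.054545, 0.054545, 0.527273, 0.1, 0.136364, 0.054545 (working shown to 6 dp, full precision carried).
D = 0.072727² + 0.054545² + 0.054545² + 0.527273² + 0.1² + 0.136364² + 0.054545² = 0.005289 + 0.002975 + 0.002975 + 0.278017 + 0.010000 + 0.018595 + 0.002975 = 0.320826.
To 4 decimal places, D = 0.3208.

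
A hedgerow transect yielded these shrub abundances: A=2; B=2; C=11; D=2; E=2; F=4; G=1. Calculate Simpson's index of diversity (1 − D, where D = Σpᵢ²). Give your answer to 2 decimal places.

Total N = 2+2+11+2+2+4+1 = 24, so the proportions are 0.0833, 0.0833, 0.4583, 0.0833, 0.0833, 0.1667, 0.0417 (working shown to 4 dp, full precision carried).
D = 0.0833² + 0.0833² + 0.4583² + 0.0833² + 0.0833² + 0.1667² + 0.0417² = 0.0069 + 0.0069 + 0.2101 + 0.0069 + 0.0069 + 0.0278 + 0.0017 = 0.2674.
So 1 − D = 0.7326, i.e. 0.73 to 2 decimal places.

0.73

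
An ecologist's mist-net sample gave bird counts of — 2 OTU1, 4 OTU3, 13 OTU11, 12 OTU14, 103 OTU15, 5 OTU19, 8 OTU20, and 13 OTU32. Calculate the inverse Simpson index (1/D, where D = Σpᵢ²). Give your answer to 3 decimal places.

Total N = 2+4+13+12+103+5+8+13 = 160, so the proportions are 0.0125, 0.025, 0.08125, 0.075, 0.64375, 0.03125, 0.05, 0.08125 (working shown to 6 dp, full precision carried).
D = 0.0125² + 0.025² + 0.08125² + 0.075² + 0.64375² + 0.03125² + 0.05² + 0.08125² = 0.000156 + 0.000625 + 0.006602 + 0.005625 + 0.414414 + 0.000977 + 0.002500 + 0.006602 = 0.437500.
So 1/D = 2.28571, i.e. 2.286 to 3 decimal places.

2.286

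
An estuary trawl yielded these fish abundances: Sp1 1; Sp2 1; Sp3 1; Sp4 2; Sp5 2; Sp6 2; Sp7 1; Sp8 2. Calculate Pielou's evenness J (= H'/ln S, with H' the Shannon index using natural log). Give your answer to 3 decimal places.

Total N = 1+1+1+2+2+2+1+2 = 12, so the proportions are 0.08333, 0.08333, 0.08333, 0.16667, 0.16667, 0.16667, 0.08333, 0.16667 (working shown to 5 dp, full precision carried).
H' = −Σ pᵢ ln pᵢ = −((-0.20708) + (-0.20708) + (-0.20708) + (-0.29863) + (-0.29863) + (-0.29863) + (-0.20708) + (-0.29863)) = 2.02281.
With S = 8 species, ln S = 2.07944, so J = 2.02281/2.07944 = 0.97277, i.e. 0.973 to 3 decimal places.

0.973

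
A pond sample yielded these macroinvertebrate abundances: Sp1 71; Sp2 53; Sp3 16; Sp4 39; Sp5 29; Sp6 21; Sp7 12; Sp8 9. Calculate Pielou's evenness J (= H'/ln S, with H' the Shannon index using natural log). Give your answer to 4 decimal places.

0.9019

Total N = 71+53+16+39+29+21+12+9 = 250, so the proportions are 0.284, 0.212, 0.064, 0.156, 0.116, 0.084, 0.048, 0.036 (working shown to 6 dp, full precision carried).
H' = −Σ pᵢ ln pᵢ = −((-0.357494) + (-0.328848) + (-0.175928) + (-0.289832) + (-0.249883) + (-0.208063) + (-0.145755) + (-0.119673)) = 1.875475.
With S = 8 species, ln S = 2.079442, so J = 1.875475/2.079442 = 0.901913, i.e. 0.9019 to 4 decimal places.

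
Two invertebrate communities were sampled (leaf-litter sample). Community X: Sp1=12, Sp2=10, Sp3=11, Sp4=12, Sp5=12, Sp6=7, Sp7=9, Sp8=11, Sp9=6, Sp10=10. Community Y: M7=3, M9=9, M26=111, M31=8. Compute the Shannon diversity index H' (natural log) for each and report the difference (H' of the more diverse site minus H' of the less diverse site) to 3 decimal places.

Community X: N=100, proportions 0.12, 0.1, 0.11, 0.12, 0.12, 0.07, 0.09, 0.11, 0.06, 0.1, giving H' = 2.28108 (working shown to 5 dp, full precision carried).
Community Y: N=131, proportions 0.0229, 0.0687, 0.84733, 0.06107, giving H' = 0.58158.
Difference = |2.28108 − 0.58158| = 1.69950, i.e. 1.700 to 3 decimal places.

1.700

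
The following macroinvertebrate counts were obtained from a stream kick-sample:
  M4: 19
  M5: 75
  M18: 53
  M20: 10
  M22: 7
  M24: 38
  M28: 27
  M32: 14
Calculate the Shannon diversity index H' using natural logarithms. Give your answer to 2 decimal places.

1.83

Total N = 19+75+53+10+7+38+27+14 = 243, so the proportions are 0.0782, 0.3086, 0.2181, 0.0412, 0.0288, 0.1564, 0.1111, 0.0576 (working shown to 4 dp, full precision carried).
Each pᵢ ln pᵢ term: 0.0782×(-2.5486)=-0.1993, 0.3086×(-1.1756)=-0.3628, 0.2181×(-1.5228)=-0.3321, 0.0412×(-3.1905)=-0.1313, 0.0288×(-3.5472)=-0.1022, 0.1564×(-1.8555)=-0.2902, 0.1111×(-2.1972)=-0.2441, 0.0576×(-2.8540)=-0.1644.
Sum = -1.8264, so H' = 1.83.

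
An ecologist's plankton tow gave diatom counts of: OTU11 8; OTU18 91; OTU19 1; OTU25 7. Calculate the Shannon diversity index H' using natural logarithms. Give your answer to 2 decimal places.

0.55

Total N = 8+91+1+7 = 107, so the proportions are 0.0748, 0.8505, 0.0093, 0.0654 (working shown to 4 dp, full precision carried).
Each pᵢ ln pᵢ term: 0.0748×(-2.5934)=-0.1939, 0.8505×(-0.1620)=-0.1377, 0.0093×(-4.6728)=-0.0437, 0.0654×(-2.7269)=-0.1784.
Sum = -0.5537, so H' = 0.55.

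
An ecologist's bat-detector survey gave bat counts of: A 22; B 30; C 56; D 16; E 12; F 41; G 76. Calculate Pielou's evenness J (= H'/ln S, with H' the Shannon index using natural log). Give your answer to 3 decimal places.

0.912

Total N = 22+30+56+16+12+41+76 = 253, so the proportions are 0.08696, 0.11858, 0.22134, 0.06324, 0.04743, 0.16206, 0.3004 (working shown to 5 dp, full precision carried).
H' = −Σ pᵢ ln pᵢ = −((-0.21238) + (-0.25283) + (-0.33379) + (-0.17460) + (-0.14459) + (-0.29491) + (-0.36127)) = 1.77437.
With S = 7 species, ln S = 1.94591, so J = 1.77437/1.94591 = 0.91185, i.e. 0.912 to 3 decimal places.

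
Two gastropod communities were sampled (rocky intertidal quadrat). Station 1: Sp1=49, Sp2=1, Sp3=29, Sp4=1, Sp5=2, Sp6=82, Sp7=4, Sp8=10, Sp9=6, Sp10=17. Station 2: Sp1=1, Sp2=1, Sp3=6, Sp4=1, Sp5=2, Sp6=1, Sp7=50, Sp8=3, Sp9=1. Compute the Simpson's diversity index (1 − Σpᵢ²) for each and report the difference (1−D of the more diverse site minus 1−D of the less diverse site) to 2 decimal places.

0.33

Station 1: N=201, proportions 0.2438, 0.005, 0.1443, 0.005, 0.01, 0.408, 0.0199, 0.0498, 0.0299, 0.0846, giving 1−D = 0.7423 (working shown to 4 dp, full precision carried).
Station 2: N=66, proportions 0.0152, 0.0152, 0.0909, 0.0152, 0.0303, 0.0152, 0.7576, 0.0455, 0.0152, giving 1−D = 0.4137.
Difference = |0.7423 − 0.4137| = 0.3286, i.e. 0.33 to 2 decimal places.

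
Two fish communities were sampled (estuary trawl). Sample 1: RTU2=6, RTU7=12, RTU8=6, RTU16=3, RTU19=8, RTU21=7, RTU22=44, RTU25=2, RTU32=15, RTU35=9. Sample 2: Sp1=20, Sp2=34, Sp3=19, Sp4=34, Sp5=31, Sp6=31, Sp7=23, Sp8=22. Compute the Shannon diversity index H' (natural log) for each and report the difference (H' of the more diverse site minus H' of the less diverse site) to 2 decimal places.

0.13

Sample 1: N=112, proportions 0.0536, 0.1071, 0.0536, 0.0268, 0.0714, 0.0625, 0.3929, 0.0179, 0.1339, 0.0804, giving H' = 1.9224 (working shown to 4 dp, full precision carried).
Sample 2: N=214, proportions 0.0935, 0.1589, 0.0888, 0.1589, 0.1449, 0.1449, 0.1075, 0.1028, giving H' = 2.0544.
Difference = |1.9224 − 2.0544| = 0.1320, i.e. 0.13 to 2 decimal places.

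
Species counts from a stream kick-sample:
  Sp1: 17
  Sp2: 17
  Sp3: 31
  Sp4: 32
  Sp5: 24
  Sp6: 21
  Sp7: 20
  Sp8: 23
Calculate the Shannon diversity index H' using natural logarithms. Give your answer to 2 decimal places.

Total N = 17+17+31+32+24+21+20+23 = 185, so the proportions are 0.0919, 0.0919, 0.1676, 0.173, 0.1297, 0.1135, 0.1081, 0.1243 (working shown to 4 dp, full precision carried).
Each pᵢ ln pᵢ term: 0.0919×(-2.3871)=-0.2194, 0.0919×(-2.3871)=-0.2194, 0.1676×(-1.7864)=-0.2993, 0.173×(-1.7546)=-0.3035, 0.1297×(-2.0423)=-0.2649, 0.1135×(-2.1758)=-0.2470, 0.1081×(-2.2246)=-0.2405, 0.1243×(-2.0849)=-0.2592.
Sum = -2.0532, so H' = 2.05.

2.05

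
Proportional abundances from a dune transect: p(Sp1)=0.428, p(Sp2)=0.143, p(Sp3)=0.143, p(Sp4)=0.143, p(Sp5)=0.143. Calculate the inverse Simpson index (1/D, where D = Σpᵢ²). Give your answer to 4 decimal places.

3.7739

D = 0.428² + 0.143² + 0.143² + 0.143² + 0.143² = 0.18318400 + 0.02044900 + 0.02044900 + 0.02044900 + 0.02044900 = 0.26498000 (working shown to 8 dp, full precision carried).
So 1/D = 3.773870, i.e. 3.7739 to 4 decimal places.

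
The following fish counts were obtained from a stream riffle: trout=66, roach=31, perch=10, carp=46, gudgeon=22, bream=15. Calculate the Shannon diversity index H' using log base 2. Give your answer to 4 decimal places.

Total N = 66+31+10+46+22+15 = 190, so the proportions are 0.347368, 0.163158, 0.052632, 0.242105, 0.115789, 0.078947 (working shown to 6 dp, full precision carried).
Each pᵢ log₂ pᵢ term: 0.347368×(-1.525461)=-0.529897, 0.163158×(-2.615659)=-0.426765, 0.052632×(-4.247928)=-0.223575, 0.242105×(-2.046294)=-0.495418, 0.115789×(-3.110424)=-0.360154, 0.078947×(-3.662965)=-0.289181.
Sum = -2.324992, so H' = 2.3250.

2.3250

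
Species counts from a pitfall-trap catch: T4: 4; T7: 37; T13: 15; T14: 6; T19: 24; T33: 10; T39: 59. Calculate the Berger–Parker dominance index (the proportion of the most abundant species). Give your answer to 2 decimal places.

Total N = 4+37+15+6+24+10+59 = 155, so the proportions are 0.0258, 0.2387, 0.0968, 0.0387, 0.1548, 0.0645, 0.3806 (working shown to 4 dp, full precision carried).
The largest proportion is 0.3806, i.e. d = 0.38 to 2 decimal places.

0.38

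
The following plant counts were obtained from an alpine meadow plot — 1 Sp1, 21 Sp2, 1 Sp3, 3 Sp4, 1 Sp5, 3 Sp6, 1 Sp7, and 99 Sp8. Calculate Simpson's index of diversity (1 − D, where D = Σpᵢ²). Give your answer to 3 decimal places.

Total N = 1+21+1+3+1+3+1+99 = 130, so the proportions are 0.00769, 0.16154, 0.00769, 0.02308, 0.00769, 0.02308, 0.00769, 0.76154 (working shown to 5 dp, full precision carried).
D = 0.00769² + 0.16154² + 0.00769² + 0.02308² + 0.00769² + 0.02308² + 0.00769² + 0.76154² = 0.00006 + 0.02609 + 0.00006 + 0.00053 + 0.00006 + 0.00053 + 0.00006 + 0.57994 = 0.60734.
So 1 − D = 0.39266, i.e. 0.393 to 3 decimal places.

0.393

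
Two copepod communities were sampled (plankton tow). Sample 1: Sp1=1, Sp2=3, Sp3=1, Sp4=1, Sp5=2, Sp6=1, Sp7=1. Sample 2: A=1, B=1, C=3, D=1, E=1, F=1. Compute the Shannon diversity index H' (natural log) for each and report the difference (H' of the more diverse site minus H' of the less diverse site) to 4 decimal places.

0.1669

Sample 1: N=10, proportions 0.1, 0.3, 0.1, 0.1, 0.2, 0.1, 0.1, giving H' = 1.834372 (working shown to 6 dp, full precision carried).
Sample 2: N=8, proportions 0.125, 0.125, 0.375, 0.125, 0.125, 0.125, giving H' = 1.667462.
Difference = |1.834372 − 1.667462| = 0.166910, i.e. 0.1669 to 4 decimal places.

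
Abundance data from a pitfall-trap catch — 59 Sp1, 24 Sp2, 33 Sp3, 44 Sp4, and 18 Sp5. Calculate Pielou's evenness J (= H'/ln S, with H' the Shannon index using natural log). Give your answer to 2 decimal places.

0.95

Total N = 59+24+33+44+18 = 178, so the proportions are 0.3315, 0.1348, 0.1854, 0.2472, 0.1011 (working shown to 4 dp, full precision carried).
H' = −Σ pᵢ ln pᵢ = −((-0.3660) + (-0.2702) + (-0.3124) + (-0.3455) + (-0.2317)) = 1.5258.
With S = 5 species, ln S = 1.6094, so J = 1.5258/1.6094 = 0.9480, i.e. 0.95 to 2 decimal places.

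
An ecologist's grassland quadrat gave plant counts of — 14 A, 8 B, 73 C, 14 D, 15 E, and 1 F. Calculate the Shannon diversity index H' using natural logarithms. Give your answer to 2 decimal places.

1.27

Total N = 14+8+73+14+15+1 = 125, so the proportions are 0.112, 0.064, 0.584, 0.112, 0.12, 0.008 (working shown to 4 dp, full precision carried).
Each pᵢ ln pᵢ term: 0.112×(-2.1893)=-0.2452, 0.064×(-2.7489)=-0.1759, 0.584×(-0.5379)=-0.3141, 0.112×(-2.1893)=-0.2452, 0.12×(-2.1203)=-0.2544, 0.008×(-4.8283)=-0.0386.
Sum = -1.2735, so H' = 1.27.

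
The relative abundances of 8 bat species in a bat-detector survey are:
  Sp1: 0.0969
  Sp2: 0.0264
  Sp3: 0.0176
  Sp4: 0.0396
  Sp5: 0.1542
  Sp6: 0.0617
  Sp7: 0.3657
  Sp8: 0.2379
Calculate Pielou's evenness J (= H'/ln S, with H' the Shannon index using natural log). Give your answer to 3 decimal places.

0.813

H' = −Σ pᵢ ln pᵢ = −((-0.22617) + (-0.09595) + (-0.07110) + (-0.12787) + (-0.28828) + (-0.17186) + (-0.36787) + (-0.34160)) = 1.69070 (working shown to 5 dp, full precision carried).
With S = 8 species, ln S = 2.07944, so J = 1.69070/2.07944 = 0.81306, i.e. 0.813 to 3 decimal places.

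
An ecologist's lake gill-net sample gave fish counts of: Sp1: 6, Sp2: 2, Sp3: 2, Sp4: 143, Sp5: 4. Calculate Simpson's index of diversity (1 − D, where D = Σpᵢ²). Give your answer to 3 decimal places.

Total N = 6+2+2+143+4 = 157, so the proportions are 0.03822, 0.01274, 0.01274, 0.91083, 0.02548 (working shown to 5 dp, full precision carried).
D = 0.03822² + 0.01274² + 0.01274² + 0.91083² + 0.02548² = 0.00146 + 0.00016 + 0.00016 + 0.82961 + 0.00065 = 0.83204.
So 1 − D = 0.16796, i.e. 0.168 to 3 decimal places.

0.168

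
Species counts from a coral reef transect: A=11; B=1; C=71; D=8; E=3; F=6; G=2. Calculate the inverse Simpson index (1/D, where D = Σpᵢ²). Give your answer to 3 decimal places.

Total N = 11+1+71+8+3+6+2 = 102, so the proportions are 0.107843, 0.009804, 0.696078, 0.078431, 0.029412, 0.058824, 0.019608 (working shown to 6 dp, full precision carried).
D = 0.107843² + 0.009804² + 0.696078² + 0.078431² + 0.029412² + 0.058824² + 0.019608² = 0.011630 + 0.000096 + 0.484525 + 0.006151 + 0.000865 + 0.003460 + 0.000384 = 0.507113.
So 1/D = 1.97195, i.e. 1.972 to 3 decimal places.

1.972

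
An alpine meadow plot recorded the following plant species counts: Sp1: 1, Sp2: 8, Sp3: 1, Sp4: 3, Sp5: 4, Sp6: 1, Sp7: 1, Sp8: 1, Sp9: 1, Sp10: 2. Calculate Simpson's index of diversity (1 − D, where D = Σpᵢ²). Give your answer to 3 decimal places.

0.813

Total N = 1+8+1+3+4+1+1+1+1+2 = 23, so the proportions are 0.04348, 0.34783, 0.04348, 0.13043, 0.17391, 0.04348, 0.04348, 0.04348, 0.04348, 0.08696 (working shown to 5 dp, full precision carried).
D = 0.04348² + 0.34783² + 0.04348² + 0.13043² + 0.17391² + 0.04348² + 0.04348² + 0.04348² + 0.04348² + 0.08696² = 0.00189 + 0.12098 + 0.00189 + 0.01701 + 0.03025 + 0.00189 + 0.00189 + 0.00189 + 0.00189 + 0.00756 = 0.18715.
So 1 − D = 0.81285, i.e. 0.813 to 3 decimal places.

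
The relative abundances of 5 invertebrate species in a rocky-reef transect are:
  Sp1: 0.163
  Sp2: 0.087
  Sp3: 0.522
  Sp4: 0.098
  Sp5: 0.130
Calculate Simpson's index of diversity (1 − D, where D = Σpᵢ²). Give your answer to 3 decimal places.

0.667

D = 0.163² + 0.087² + 0.522² + 0.098² + 0.13² = 0.02657 + 0.00757 + 0.27248 + 0.00960 + 0.01690 = 0.33313 (working shown to 5 dp, full precision carried).
So 1 − D = 0.66687, i.e. 0.667 to 3 decimal places.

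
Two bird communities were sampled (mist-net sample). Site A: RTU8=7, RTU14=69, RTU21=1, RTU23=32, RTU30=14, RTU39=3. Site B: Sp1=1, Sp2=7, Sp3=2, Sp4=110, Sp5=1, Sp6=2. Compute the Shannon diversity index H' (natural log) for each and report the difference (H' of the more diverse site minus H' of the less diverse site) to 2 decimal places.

Site A: N=126, proportions 0.0556, 0.5476, 0.0079, 0.254, 0.1111, 0.0238, giving H' = 1.2099 (working shown to 4 dp, full precision carried).
Site B: N=123, proportions 0.0081, 0.0569, 0.0163, 0.8943, 0.0081, 0.0163, giving H' = 0.4752.
Difference = |1.2099 − 0.4752| = 0.7347, i.e. 0.73 to 2 decimal places.

0.73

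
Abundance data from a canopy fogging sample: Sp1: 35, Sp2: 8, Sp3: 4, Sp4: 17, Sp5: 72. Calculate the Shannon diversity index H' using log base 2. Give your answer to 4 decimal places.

Total N = 35+8+4+17+72 = 136, so the proportions are 0.257353, 0.058824, 0.029412, 0.125, 0.529412 (working shown to 6 dp, full precision carried).
Each pᵢ log₂ pᵢ term: 0.257353×(-1.958180)=-0.503943, 0.058824×(-4.087463)=-0.240439, 0.029412×(-5.087463)=-0.149631, 0.125×(-3.000000)=-0.375000, 0.529412×(-0.917538)=-0.485755.
Sum = -1.754769, so H' = 1.7548.

1.7548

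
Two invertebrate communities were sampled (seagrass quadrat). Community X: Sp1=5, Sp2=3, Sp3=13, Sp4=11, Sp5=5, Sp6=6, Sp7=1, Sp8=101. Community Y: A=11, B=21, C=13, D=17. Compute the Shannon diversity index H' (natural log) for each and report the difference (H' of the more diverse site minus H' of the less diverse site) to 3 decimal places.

Community X: N=145, proportions 0.034483, 0.02069, 0.089655, 0.075862, 0.034483, 0.041379, 0.006897, 0.696552, giving H' = 1.142326 (working shown to 6 dp, full precision carried).
Community Y: N=62, proportions 0.177419, 0.33871, 0.209677, 0.274194, giving H' = 1.355831.
Difference = |1.142326 − 1.355831| = 0.213505, i.e. 0.214 to 3 decimal places.

0.214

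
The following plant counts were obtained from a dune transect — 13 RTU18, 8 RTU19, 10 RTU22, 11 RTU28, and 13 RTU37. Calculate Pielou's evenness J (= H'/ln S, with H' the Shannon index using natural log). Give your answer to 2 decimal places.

Total N = 13+8+10+11+13 = 55, so the proportions are 0.2364, 0.1455, 0.1818, 0.2, 0.2364 (working shown to 4 dp, full precision carried).
H' = −Σ pᵢ ln pᵢ = −((-0.3409) + (-0.2804) + (-0.3100) + (-0.3219) + (-0.3409)) = 1.5941.
With S = 5 species, ln S = 1.6094, so J = 1.5941/1.6094 = 0.9905, i.e. 0.99 to 2 decimal places.

0.99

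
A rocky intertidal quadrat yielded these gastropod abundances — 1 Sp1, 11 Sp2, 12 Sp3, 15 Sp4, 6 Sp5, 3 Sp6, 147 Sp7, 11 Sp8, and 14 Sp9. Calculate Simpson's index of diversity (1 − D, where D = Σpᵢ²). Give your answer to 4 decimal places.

0.5359

Total N = 1+11+12+15+6+3+147+11+14 = 220, so the proportions are 0.004545, 0.05, 0.054545, 0.068182, 0.027273, 0.013636, 0.668182, 0.05, 0.063636 (working shown to 6 dp, full precision carried).
D = 0.004545² + 0.05² + 0.054545² + 0.068182² + 0.027273² + 0.013636² + 0.668182² + 0.05² + 0.063636² = 0.000021 + 0.002500 + 0.002975 + 0.004649 + 0.000744 + 0.000186 + 0.446467 + 0.002500 + 0.004050 = 0.464091.
So 1 − D = 0.535909, i.e. 0.5359 to 4 decimal places.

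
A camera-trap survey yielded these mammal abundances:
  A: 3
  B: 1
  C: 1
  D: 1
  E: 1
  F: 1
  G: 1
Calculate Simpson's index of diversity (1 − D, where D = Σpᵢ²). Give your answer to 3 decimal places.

0.815

Total N = 3+1+1+1+1+1+1 = 9, so the proportions are 0.33333, 0.11111, 0.11111, 0.11111, 0.11111, 0.11111, 0.11111 (working shown to 5 dp, full precision carried).
D = 0.33333² + 0.11111² + 0.11111² + 0.11111² + 0.11111² + 0.11111² + 0.11111² = 0.11111 + 0.01235 + 0.01235 + 0.01235 + 0.01235 + 0.01235 + 0.01235 = 0.18519.
So 1 − D = 0.81481, i.e. 0.815 to 3 decimal places.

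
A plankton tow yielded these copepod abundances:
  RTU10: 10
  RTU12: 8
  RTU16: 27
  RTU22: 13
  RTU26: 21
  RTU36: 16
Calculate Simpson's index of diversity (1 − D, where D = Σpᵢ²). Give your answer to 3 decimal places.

0.805

Total N = 10+8+27+13+21+16 = 95, so the proportions are 0.10526, 0.08421, 0.28421, 0.13684, 0.22105, 0.16842 (working shown to 5 dp, full precision carried).
D = 0.10526² + 0.08421² + 0.28421² + 0.13684² + 0.22105² + 0.16842² = 0.01108 + 0.00709 + 0.08078 + 0.01873 + 0.04886 + 0.02837 = 0.19490.
So 1 − D = 0.80510, i.e. 0.805 to 3 decimal places.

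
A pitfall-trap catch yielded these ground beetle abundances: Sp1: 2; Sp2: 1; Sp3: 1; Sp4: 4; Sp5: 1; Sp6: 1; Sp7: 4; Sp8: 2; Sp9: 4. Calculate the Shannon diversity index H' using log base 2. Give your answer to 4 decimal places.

Total N = 2+1+1+4+1+1+4+2+4 = 20, so the proportions are 0.1, 0.05, 0.05, 0.2, 0.05, 0.05, 0.2, 0.1, 0.2 (working shown to 6 dp, full precision carried).
Each pᵢ log₂ pᵢ term: 0.1×(-3.321928)=-0.332193, 0.05×(-4.321928)=-0.216096, 0.05×(-4.321928)=-0.216096, 0.2×(-2.321928)=-0.464386, 0.05×(-4.321928)=-0.216096, 0.05×(-4.321928)=-0.216096, 0.2×(-2.321928)=-0.464386, 0.1×(-3.321928)=-0.332193, 0.2×(-2.321928)=-0.464386.
Sum = -2.921928, so H' = 2.9219.

2.9219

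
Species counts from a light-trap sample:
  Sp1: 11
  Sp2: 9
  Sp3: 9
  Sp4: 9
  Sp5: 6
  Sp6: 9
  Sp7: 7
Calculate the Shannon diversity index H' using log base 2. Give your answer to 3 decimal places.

Total N = 11+9+9+9+6+9+7 = 60, so the proportions are 0.18333, 0.15, 0.15, 0.15, 0.1, 0.15, 0.11667 (working shown to 5 dp, full precision carried).
Each pᵢ log₂ pᵢ term: 0.18333×(-2.44746)=-0.44870, 0.15×(-2.73697)=-0.41054, 0.15×(-2.73697)=-0.41054, 0.15×(-2.73697)=-0.41054, 0.1×(-3.32193)=-0.33219, 0.15×(-2.73697)=-0.41054, 0.11667×(-3.09954)=-0.36161.
Sum = -2.78469, so H' = 2.785.

2.785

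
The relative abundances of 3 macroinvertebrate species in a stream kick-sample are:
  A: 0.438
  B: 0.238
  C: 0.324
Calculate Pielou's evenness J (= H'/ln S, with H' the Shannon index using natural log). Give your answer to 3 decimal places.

H' = −Σ pᵢ ln pᵢ = −((-0.36158) + (-0.34165) + (-0.36515)) = 1.06838 (working shown to 5 dp, full precision carried).
With S = 3 species, ln S = 1.09861, so J = 1.06838/1.09861 = 0.97248, i.e. 0.972 to 3 decimal places.

0.972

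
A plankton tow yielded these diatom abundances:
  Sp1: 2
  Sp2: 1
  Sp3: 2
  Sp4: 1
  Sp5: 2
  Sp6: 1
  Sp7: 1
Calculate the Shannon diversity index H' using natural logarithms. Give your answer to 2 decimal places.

1.89

Total N = 2+1+2+1+2+1+1 = 10, so the proportions are 0.2, 0.1, 0.2, 0.1, 0.2, 0.1, 0.1 (working shown to 4 dp, full precision carried).
Each pᵢ ln pᵢ term: 0.2×(-1.6094)=-0.3219, 0.1×(-2.3026)=-0.2303, 0.2×(-1.6094)=-0.3219, 0.1×(-2.3026)=-0.2303, 0.2×(-1.6094)=-0.3219, 0.1×(-2.3026)=-0.2303, 0.1×(-2.3026)=-0.2303.
Sum = -1.8867, so H' = 1.89.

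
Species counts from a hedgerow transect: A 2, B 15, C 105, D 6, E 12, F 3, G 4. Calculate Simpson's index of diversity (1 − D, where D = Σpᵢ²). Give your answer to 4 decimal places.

0.4697

Total N = 2+15+105+6+12+3+4 = 147, so the proportions are 0.013605, 0.102041, 0.714286, 0.040816, 0.081633, 0.020408, 0.027211 (working shown to 6 dp, full precision carried).
D = 0.013605² + 0.102041² + 0.714286² + 0.040816² + 0.081633² + 0.020408² + 0.027211² = 0.000185 + 0.010412 + 0.510204 + 0.001666 + 0.006664 + 0.000416 + 0.000740 = 0.530288.
So 1 − D = 0.469712, i.e. 0.4697 to 4 decimal places.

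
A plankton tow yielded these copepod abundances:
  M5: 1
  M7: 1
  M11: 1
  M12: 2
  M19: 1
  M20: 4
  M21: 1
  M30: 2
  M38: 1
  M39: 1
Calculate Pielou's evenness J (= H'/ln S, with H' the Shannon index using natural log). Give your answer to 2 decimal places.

0.94

Total N = 1+1+1+2+1+4+1+2+1+1 = 15, so the proportions are 0.0667, 0.0667, 0.0667, 0.1333, 0.0667, 0.2667, 0.0667, 0.1333, 0.0667, 0.0667 (working shown to 4 dp, full precision carried).
H' = −Σ pᵢ ln pᵢ = −((-0.1805) + (-0.1805) + (-0.1805) + (-0.2687) + (-0.1805) + (-0.3525) + (-0.1805) + (-0.2687) + (-0.1805) + (-0.1805)) = 2.1535.
With S = 10 species, ln S = 2.3026, so J = 2.1535/2.3026 = 0.9353, i.e. 0.94 to 2 decimal places.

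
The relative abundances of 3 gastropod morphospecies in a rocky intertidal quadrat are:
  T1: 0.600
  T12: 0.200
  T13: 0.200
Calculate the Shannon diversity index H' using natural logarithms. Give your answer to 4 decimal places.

Each pᵢ ln pᵢ term (working shown to 6 dp, full precision carried): 0.6×(-0.510826)=-0.306495, 0.2×(-1.609438)=-0.321888, 0.2×(-1.609438)=-0.321888.
Sum = -0.950271, so H' = 0.9503.

0.9503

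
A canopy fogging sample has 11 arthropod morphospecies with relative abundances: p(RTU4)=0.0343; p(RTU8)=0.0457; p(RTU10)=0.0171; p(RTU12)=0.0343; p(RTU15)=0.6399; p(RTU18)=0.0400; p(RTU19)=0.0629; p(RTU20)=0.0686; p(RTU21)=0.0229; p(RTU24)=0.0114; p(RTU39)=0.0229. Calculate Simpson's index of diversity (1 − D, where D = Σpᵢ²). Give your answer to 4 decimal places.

0.5744

D = 0.0343² + 0.0457² + 0.0171² + 0.0343² + 0.6399² + 0.04² + 0.0629² + 0.0686² + 0.0229² + 0.0114² + 0.0229² = 0.001176 + 0.002088 + 0.000292 + 0.001176 + 0.409472 + 0.001600 + 0.003956 + 0.004706 + 0.000524 + 0.000130 + 0.000524 = 0.425647 (working shown to 6 dp, full precision carried).
So 1 − D = 0.574353, i.e. 0.5744 to 4 decimal places.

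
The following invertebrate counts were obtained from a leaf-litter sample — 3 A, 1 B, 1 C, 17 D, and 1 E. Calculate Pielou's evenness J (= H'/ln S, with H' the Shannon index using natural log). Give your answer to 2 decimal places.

0.56

Total N = 3+1+1+17+1 = 23, so the proportions are 0.1304, 0.0435, 0.0435, 0.7391, 0.0435 (working shown to 4 dp, full precision carried).
H' = −Σ pᵢ ln pᵢ = −((-0.2657) + (-0.1363) + (-0.1363) + (-0.2234) + (-0.1363)) = 0.8981.
With S = 5 species, ln S = 1.6094, so J = 0.8981/1.6094 = 0.5580, i.e. 0.56 to 2 decimal places.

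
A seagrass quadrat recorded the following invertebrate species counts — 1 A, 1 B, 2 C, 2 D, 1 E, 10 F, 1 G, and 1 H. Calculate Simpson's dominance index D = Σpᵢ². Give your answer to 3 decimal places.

0.313

Total N = 1+1+2+2+1+10+1+1 = 19, so the proportions are 0.05263, 0.05263, 0.10526, 0.10526, 0.05263, 0.52632, 0.05263, 0.05263 (working shown to 5 dp, full precision carried).
D = 0.05263² + 0.05263² + 0.10526² + 0.10526² + 0.05263² + 0.52632² + 0.05263² + 0.05263² = 0.00277 + 0.00277 + 0.01108 + 0.01108 + 0.00277 + 0.27701 + 0.00277 + 0.00277 = 0.31302.
To 3 decimal places, D = 0.313.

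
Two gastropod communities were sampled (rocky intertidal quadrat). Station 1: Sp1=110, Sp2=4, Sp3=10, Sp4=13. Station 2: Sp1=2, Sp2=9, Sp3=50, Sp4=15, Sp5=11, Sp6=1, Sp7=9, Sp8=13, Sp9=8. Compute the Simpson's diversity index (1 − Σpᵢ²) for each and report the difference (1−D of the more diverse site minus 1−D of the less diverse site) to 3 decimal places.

Station 1: N=137, proportions 0.80292, 0.0292, 0.07299, 0.09489, giving 1−D = 0.34014 (working shown to 5 dp, full precision carried).
Station 2: N=118, proportions 0.01695, 0.07627, 0.42373, 0.12712, 0.09322, 0.00847, 0.07627, 0.11017, 0.0678, giving 1−D = 0.76688.
Difference = |0.34014 − 0.76688| = 0.42674, i.e. 0.427 to 3 decimal places.

0.427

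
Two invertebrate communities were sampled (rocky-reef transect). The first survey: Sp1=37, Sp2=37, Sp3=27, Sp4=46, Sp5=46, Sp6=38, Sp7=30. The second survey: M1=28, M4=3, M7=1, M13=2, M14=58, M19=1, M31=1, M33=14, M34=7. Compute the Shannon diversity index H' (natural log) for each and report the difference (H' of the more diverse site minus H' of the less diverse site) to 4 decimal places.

0.5244

The first survey: N=261, proportions 0.141762, 0.141762, 0.103448, 0.176245, 0.176245, 0.145594, 0.114943, giving H' = 1.929675 (working shown to 6 dp, full precision carried).
The second survey: N=115, proportions 0.243478, 0.026087, 0.008696, 0.017391, 0.504348, 0.008696, 0.008696, 0.121739, 0.06087, giving H' = 1.405300.
Difference = |1.929675 − 1.405300| = 0.524375, i.e. 0.5244 to 4 decimal places.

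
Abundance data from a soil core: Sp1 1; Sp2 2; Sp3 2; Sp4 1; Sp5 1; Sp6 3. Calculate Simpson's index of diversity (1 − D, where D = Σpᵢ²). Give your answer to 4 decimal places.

Total N = 1+2+2+1+1+3 = 10, so the proportions are 0.1, 0.2, 0.2, 0.1, 0.1, 0.3 (working shown to 6 dp, full precision carried).
D = 0.1² + 0.2² + 0.2² + 0.1² + 0.1² + 0.3² = 0.010000 + 0.040000 + 0.040000 + 0.010000 + 0.010000 + 0.090000 = 0.200000.
So 1 − D = 0.800000, i.e. 0.8000 to 4 decimal places.

0.8000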